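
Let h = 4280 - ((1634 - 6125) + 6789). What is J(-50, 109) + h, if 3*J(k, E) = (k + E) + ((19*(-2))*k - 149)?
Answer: 7756/3 ≈ 2585.3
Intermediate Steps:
J(k, E) = -149/3 - 37*k/3 + E/3 (J(k, E) = ((k + E) + ((19*(-2))*k - 149))/3 = ((E + k) + (-38*k - 149))/3 = ((E + k) + (-149 - 38*k))/3 = (-149 + E - 37*k)/3 = -149/3 - 37*k/3 + E/3)
h = 1982 (h = 4280 - (-4491 + 6789) = 4280 - 1*2298 = 4280 - 2298 = 1982)
J(-50, 109) + h = (-149/3 - 37/3*(-50) + (⅓)*109) + 1982 = (-149/3 + 1850/3 + 109/3) + 1982 = 1810/3 + 1982 = 7756/3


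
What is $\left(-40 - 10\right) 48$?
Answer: $-2400$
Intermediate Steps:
$\left(-40 - 10\right) 48 = \left(-50\right) 48 = -2400$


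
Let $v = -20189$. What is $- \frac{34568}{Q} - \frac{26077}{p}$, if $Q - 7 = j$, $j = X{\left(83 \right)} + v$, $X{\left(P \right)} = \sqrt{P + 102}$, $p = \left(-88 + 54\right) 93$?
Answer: $\frac{12827473161215}{1287923513118} + \frac{34568 \sqrt{185}}{407312939} \approx 9.961$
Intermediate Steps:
$p = -3162$ ($p = \left(-34\right) 93 = -3162$)
$X{\left(P \right)} = \sqrt{102 + P}$
$j = -20189 + \sqrt{185}$ ($j = \sqrt{102 + 83} - 20189 = \sqrt{185} - 20189 = -20189 + \sqrt{185} \approx -20175.0$)
$Q = -20182 + \sqrt{185}$ ($Q = 7 - \left(20189 - \sqrt{185}\right) = -20182 + \sqrt{185} \approx -20168.0$)
$- \frac{34568}{Q} - \frac{26077}{p} = - \frac{34568}{-20182 + \sqrt{185}} - \frac{26077}{-3162} = - \frac{34568}{-20182 + \sqrt{185}} - - \frac{26077}{3162} = - \frac{34568}{-20182 + \sqrt{185}} + \frac{26077}{3162} = \frac{26077}{3162} - \frac{34568}{-20182 + \sqrt{185}}$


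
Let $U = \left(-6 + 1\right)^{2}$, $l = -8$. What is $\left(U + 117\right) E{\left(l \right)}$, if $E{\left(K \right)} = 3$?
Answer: $426$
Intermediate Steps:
$U = 25$ ($U = \left(-5\right)^{2} = 25$)
$\left(U + 117\right) E{\left(l \right)} = \left(25 + 117\right) 3 = 142 \cdot 3 = 426$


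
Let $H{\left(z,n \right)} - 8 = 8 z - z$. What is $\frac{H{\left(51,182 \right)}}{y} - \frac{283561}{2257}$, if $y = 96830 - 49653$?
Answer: $- \frac{13376733492}{106478489} \approx -125.63$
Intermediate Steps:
$H{\left(z,n \right)} = 8 + 7 z$ ($H{\left(z,n \right)} = 8 + \left(8 z - z\right) = 8 + 7 z$)
$y = 47177$
$\frac{H{\left(51,182 \right)}}{y} - \frac{283561}{2257} = \frac{8 + 7 \cdot 51}{47177} - \frac{283561}{2257} = \left(8 + 357\right) \frac{1}{47177} - \frac{283561}{2257} = 365 \cdot \frac{1}{47177} - \frac{283561}{2257} = \frac{365}{47177} - \frac{283561}{2257} = - \frac{13376733492}{106478489}$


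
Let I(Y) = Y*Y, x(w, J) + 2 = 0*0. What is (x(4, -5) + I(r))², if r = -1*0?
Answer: 4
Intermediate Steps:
x(w, J) = -2 (x(w, J) = -2 + 0*0 = -2 + 0 = -2)
r = 0
I(Y) = Y²
(x(4, -5) + I(r))² = (-2 + 0²)² = (-2 + 0)² = (-2)² = 4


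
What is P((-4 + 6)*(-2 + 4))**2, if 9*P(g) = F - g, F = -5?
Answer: 1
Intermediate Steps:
P(g) = -5/9 - g/9 (P(g) = (-5 - g)/9 = -5/9 - g/9)
P((-4 + 6)*(-2 + 4))**2 = (-5/9 - (-4 + 6)*(-2 + 4)/9)**2 = (-5/9 - 2*2/9)**2 = (-5/9 - 1/9*4)**2 = (-5/9 - 4/9)**2 = (-1)**2 = 1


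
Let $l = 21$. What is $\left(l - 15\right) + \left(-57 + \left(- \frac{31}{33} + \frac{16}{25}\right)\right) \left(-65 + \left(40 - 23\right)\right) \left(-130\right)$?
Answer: $- \frac{19664822}{55} \approx -3.5754 \cdot 10^{5}$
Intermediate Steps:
$\left(l - 15\right) + \left(-57 + \left(- \frac{31}{33} + \frac{16}{25}\right)\right) \left(-65 + \left(40 - 23\right)\right) \left(-130\right) = \left(21 - 15\right) + \left(-57 + \left(- \frac{31}{33} + \frac{16}{25}\right)\right) \left(-65 + \left(40 - 23\right)\right) \left(-130\right) = \left(21 - 15\right) + \left(-57 + \left(\left(-31\right) \frac{1}{33} + 16 \cdot \frac{1}{25}\right)\right) \left(-65 + 17\right) \left(-130\right) = 6 + \left(-57 + \left(- \frac{31}{33} + \frac{16}{25}\right)\right) \left(-48\right) \left(-130\right) = 6 + \left(-57 - \frac{247}{825}\right) \left(-48\right) \left(-130\right) = 6 + \left(- \frac{47272}{825}\right) \left(-48\right) \left(-130\right) = 6 + \frac{756352}{275} \left(-130\right) = 6 - \frac{19665152}{55} = - \frac{19664822}{55}$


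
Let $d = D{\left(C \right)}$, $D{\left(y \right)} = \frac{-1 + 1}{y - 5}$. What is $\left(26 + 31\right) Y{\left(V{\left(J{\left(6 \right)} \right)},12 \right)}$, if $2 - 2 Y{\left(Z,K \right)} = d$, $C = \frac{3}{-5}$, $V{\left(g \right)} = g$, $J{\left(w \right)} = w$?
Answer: $57$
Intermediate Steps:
$C = - \frac{3}{5}$ ($C = 3 \left(- \frac{1}{5}\right) = - \frac{3}{5} \approx -0.6$)
$D{\left(y \right)} = 0$ ($D{\left(y \right)} = \frac{0}{-5 + y} = 0$)
$d = 0$
$Y{\left(Z,K \right)} = 1$ ($Y{\left(Z,K \right)} = 1 - 0 = 1 + 0 = 1$)
$\left(26 + 31\right) Y{\left(V{\left(J{\left(6 \right)} \right)},12 \right)} = \left(26 + 31\right) 1 = 57 \cdot 1 = 57$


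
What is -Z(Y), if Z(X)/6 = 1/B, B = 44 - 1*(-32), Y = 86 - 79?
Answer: -3/38 ≈ -0.078947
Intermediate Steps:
Y = 7
B = 76 (B = 44 + 32 = 76)
Z(X) = 3/38 (Z(X) = 6/76 = 6*(1/76) = 3/38)
-Z(Y) = -1*3/38 = -3/38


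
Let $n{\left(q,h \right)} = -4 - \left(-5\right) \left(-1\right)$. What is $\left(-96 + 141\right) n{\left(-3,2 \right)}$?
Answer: $-405$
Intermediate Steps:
$n{\left(q,h \right)} = -9$ ($n{\left(q,h \right)} = -4 - 5 = -9$)
$\left(-96 + 141\right) n{\left(-3,2 \right)} = \left(-96 + 141\right) \left(-9\right) = 45 \left(-9\right) = -405$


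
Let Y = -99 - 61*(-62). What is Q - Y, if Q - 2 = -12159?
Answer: -15840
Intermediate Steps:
Q = -12157 (Q = 2 - 12159 = -12157)
Y = 3683 (Y = -99 + 3782 = 3683)
Q - Y = -12157 - 1*3683 = -12157 - 3683 = -15840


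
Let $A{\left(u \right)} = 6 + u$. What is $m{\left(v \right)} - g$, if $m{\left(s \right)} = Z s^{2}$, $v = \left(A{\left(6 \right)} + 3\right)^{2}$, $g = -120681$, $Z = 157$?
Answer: $8068806$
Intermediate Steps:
$v = 225$ ($v = \left(\left(6 + 6\right) + 3\right)^{2} = \left(12 + 3\right)^{2} = 15^{2} = 225$)
$m{\left(s \right)} = 157 s^{2}$
$m{\left(v \right)} - g = 157 \cdot 225^{2} - -120681 = 157 \cdot 50625 + 120681 = 7948125 + 120681 = 8068806$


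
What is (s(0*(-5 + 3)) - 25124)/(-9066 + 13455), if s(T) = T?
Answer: -2284/399 ≈ -5.7243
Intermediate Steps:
(s(0*(-5 + 3)) - 25124)/(-9066 + 13455) = (0*(-5 + 3) - 25124)/(-9066 + 13455) = (0*(-2) - 25124)/4389 = (0 - 25124)*(1/4389) = -25124*1/4389 = -2284/399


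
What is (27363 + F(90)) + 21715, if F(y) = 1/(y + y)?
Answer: 8834041/180 ≈ 49078.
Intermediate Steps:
F(y) = 1/(2*y)
(27363 + F(90)) + 21715 = (27363 + (½)/90) + 21715 = (27363 + (½)*(1/90)) + 21715 = (27363 + 1/180) + 21715 = 4925341/180 + 21715 = 8834041/180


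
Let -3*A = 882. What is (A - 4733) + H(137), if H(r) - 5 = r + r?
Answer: -4748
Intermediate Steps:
A = -294 (A = -1/3*882 = -294)
H(r) = 5 + 2*r (H(r) = 5 + (r + r) = 5 + 2*r)
(A - 4733) + H(137) = (-294 - 4733) + (5 + 2*137) = -5027 + (5 + 274) = -5027 + 279 = -4748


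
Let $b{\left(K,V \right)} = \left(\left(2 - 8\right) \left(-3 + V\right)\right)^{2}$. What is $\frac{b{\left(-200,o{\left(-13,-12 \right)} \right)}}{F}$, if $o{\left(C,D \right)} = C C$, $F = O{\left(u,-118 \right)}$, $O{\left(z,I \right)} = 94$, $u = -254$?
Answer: $\frac{496008}{47} \approx 10553.0$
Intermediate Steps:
$F = 94$
$o{\left(C,D \right)} = C^{2}$
$b{\left(K,V \right)} = \left(18 - 6 V\right)^{2}$ ($b{\left(K,V \right)} = \left(- 6 \left(-3 + V\right)\right)^{2} = \left(18 - 6 V\right)^{2}$)
$\frac{b{\left(-200,o{\left(-13,-12 \right)} \right)}}{F} = \frac{36 \left(-3 + \left(-13\right)^{2}\right)^{2}}{94} = 36 \left(-3 + 169\right)^{2} \cdot \frac{1}{94} = 36 \cdot 166^{2} \cdot \frac{1}{94} = 36 \cdot 27556 \cdot \frac{1}{94} = 992016 \cdot \frac{1}{94} = \frac{496008}{47}$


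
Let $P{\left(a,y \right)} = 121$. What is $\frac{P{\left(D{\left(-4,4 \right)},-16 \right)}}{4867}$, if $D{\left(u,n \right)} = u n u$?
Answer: $\frac{121}{4867} \approx 0.024861$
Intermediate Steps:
$D{\left(u,n \right)} = n u^{2}$ ($D{\left(u,n \right)} = n u u = n u^{2}$)
$\frac{P{\left(D{\left(-4,4 \right)},-16 \right)}}{4867} = \frac{121}{4867}$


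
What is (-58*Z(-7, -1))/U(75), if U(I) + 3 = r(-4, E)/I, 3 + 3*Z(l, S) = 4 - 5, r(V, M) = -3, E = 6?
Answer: -1450/57 ≈ -25.439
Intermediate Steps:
Z(l, S) = -4/3 (Z(l, S) = -1 + (4 - 5)/3 = -1 + (⅓)*(-1) = -1 - ⅓ = -4/3)
U(I) = -3 - 3/I
(-58*Z(-7, -1))/U(75) = (-58*(-4/3))/(-3 - 3/75) = 232/(3*(-3 - 3*1/75)) = 232/(3*(-3 - 1/25)) = 232/(3*(-76/25)) = (232/3)*(-25/76) = -1450/57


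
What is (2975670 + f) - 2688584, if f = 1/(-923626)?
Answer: 265160093835/923626 ≈ 2.8709e+5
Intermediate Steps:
f = -1/923626 ≈ -1.0827e-6
(2975670 + f) - 2688584 = (2975670 - 1/923626) - 2688584 = 2748406179419/923626 - 2688584 = 265160093835/923626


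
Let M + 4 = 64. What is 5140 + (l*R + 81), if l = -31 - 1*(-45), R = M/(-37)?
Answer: 192337/37 ≈ 5198.3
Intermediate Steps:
M = 60 (M = -4 + 64 = 60)
R = -60/37 (R = 60/(-37) = 60*(-1/37) = -60/37 ≈ -1.6216)
l = 14 (l = -31 + 45 = 14)
5140 + (l*R + 81) = 5140 + (14*(-60/37) + 81) = 5140 + (-840/37 + 81) = 5140 + 2157/37 = 192337/37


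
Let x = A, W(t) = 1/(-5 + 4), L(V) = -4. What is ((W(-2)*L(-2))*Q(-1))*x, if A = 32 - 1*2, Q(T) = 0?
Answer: 0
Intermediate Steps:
W(t) = -1 (W(t) = 1/(-1) = -1)
A = 30 (A = 32 - 2 = 30)
x = 30
((W(-2)*L(-2))*Q(-1))*x = (-1*(-4)*0)*30 = (4*0)*30 = 0*30 = 0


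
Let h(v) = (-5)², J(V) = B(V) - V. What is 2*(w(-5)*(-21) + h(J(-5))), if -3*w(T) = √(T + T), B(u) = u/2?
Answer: 50 + 14*I*√10 ≈ 50.0 + 44.272*I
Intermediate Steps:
B(u) = u/2 (B(u) = u*(½) = u/2)
J(V) = -V/2 (J(V) = V/2 - V = -V/2)
w(T) = -√2*√T/3 (w(T) = -√(T + T)/3 = -√2*√T/3)
h(v) = 25
2*(w(-5)*(-21) + h(J(-5))) = 2*(-√2*√(-5)/3*(-21) + 25) = 2*(-√2*I*√5/3*(-21) + 25) = 2*(-I*√10/3*(-21) + 25) = 2*(7*I*√10 + 25) = 2*(25 + 7*I*√10) = 50 + 14*I*√10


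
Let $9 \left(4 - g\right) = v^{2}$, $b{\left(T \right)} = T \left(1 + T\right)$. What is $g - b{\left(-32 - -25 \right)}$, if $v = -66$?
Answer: $-522$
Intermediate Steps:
$g = -480$ ($g = 4 - \frac{\left(-66\right)^{2}}{9} = 4 - 484 = -480$)
$g - b{\left(-32 - -25 \right)} = -480 - \left(-32 - -25\right) \left(1 - 7\right) = -480 - \left(-32 + 25\right) \left(1 + \left(-32 + 25\right)\right) = -480 - - 7 \left(1 - 7\right) = -480 - \left(-7\right) \left(-6\right) = -480 - 42 = -522$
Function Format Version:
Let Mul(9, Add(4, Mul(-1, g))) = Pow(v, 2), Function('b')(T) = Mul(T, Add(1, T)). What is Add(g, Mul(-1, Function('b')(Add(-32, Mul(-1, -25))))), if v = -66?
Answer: -522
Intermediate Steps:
g = -480 (g = Add(4, Mul(Rational(-1, 9), Pow(-66, 2))) = Add(4, Mul(Rational(-1, 9), 4356)) = Add(4, -484) = -480)
Add(g, Mul(-1, Function('b')(Add(-32, Mul(-1, -25))))) = Add(-480, Mul(-1, Mul(Add(-32, Mul(-1, -25)), Add(1, Add(-32, Mul(-1, -25)))))) = Add(-480, Mul(-1, Mul(Add(-32, 25), Add(1, Add(-32, 25))))) = Add(-480, Mul(-1, Mul(-7, Add(1, -7)))) = Add(-480, Mul(-1, Mul(-7, -6))) = Add(-480, Mul(-1, 42)) = Add(-480, -42) = -522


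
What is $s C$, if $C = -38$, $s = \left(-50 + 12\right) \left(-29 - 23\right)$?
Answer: $-75088$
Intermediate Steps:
$s = 1976$ ($s = \left(-38\right) \left(-52\right) = 1976$)
$s C = 1976 \left(-38\right) = -75088$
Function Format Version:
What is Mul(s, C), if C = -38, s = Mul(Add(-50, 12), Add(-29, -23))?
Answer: -75088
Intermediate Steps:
s = 1976 (s = Mul(-38, -52) = 1976)
Mul(s, C) = Mul(1976, -38) = -75088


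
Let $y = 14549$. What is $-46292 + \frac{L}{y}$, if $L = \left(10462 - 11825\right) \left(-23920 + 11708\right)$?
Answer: $- \frac{656857352}{14549} \approx -45148.0$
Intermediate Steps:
$L = 16644956$ ($L = \left(-1363\right) \left(-12212\right) = 16644956$)
$-46292 + \frac{L}{y} = -46292 + \frac{16644956}{14549} = - \frac{656857352}{14549}$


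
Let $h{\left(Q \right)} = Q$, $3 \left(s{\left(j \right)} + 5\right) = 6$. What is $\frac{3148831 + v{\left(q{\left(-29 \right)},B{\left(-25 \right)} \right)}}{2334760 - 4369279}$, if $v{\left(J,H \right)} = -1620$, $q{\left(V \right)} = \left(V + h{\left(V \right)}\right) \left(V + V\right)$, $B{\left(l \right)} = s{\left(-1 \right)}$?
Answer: $- \frac{3147211}{2034519} \approx -1.5469$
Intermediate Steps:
$s{\left(j \right)} = -3$ ($s{\left(j \right)} = -5 + \frac{1}{3} \cdot 6 = -5 + 2 = -3$)
$B{\left(l \right)} = -3$
$q{\left(V \right)} = 4 V^{2}$ ($q{\left(V \right)} = \left(V + V\right) \left(V + V\right) = 2 V 2 V = 4 V^{2}$)
$\frac{3148831 + v{\left(q{\left(-29 \right)},B{\left(-25 \right)} \right)}}{2334760 - 4369279} = \frac{3148831 - 1620}{2334760 - 4369279} = \frac{3147211}{-2034519} = 3147211 \left(- \frac{1}{2034519}\right) = - \frac{3147211}{2034519}$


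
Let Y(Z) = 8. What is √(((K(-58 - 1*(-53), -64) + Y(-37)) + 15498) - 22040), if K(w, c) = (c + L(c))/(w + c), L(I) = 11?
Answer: I*√31104717/69 ≈ 80.828*I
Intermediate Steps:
K(w, c) = (11 + c)/(c + w) (K(w, c) = (c + 11)/(w + c) = (11 + c)/(c + w))
√(((K(-58 - 1*(-53), -64) + Y(-37)) + 15498) - 22040) = √((((11 - 64)/(-64 + (-58 - 1*(-53))) + 8) + 15498) - 22040) = √(((-53/(-64 + (-58 + 53)) + 8) + 15498) - 22040) = √(((-53/(-64 - 5) + 8) + 15498) - 22040) = √(((-53/(-69) + 8) + 15498) - 22040) = √(((-1/69*(-53) + 8) + 15498) - 22040) = √(((53/69 + 8) + 15498) - 22040) = √((605/69 + 15498) - 22040) = √(1069967/69 - 22040) = √(-450793/69) = I*√31104717/69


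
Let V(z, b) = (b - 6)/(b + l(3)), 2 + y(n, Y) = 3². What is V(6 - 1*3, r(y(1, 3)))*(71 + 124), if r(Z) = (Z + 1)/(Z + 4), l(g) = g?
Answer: -11310/41 ≈ -275.85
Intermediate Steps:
y(n, Y) = 7 (y(n, Y) = -2 + 3² = -2 + 9 = 7)
r(Z) = (1 + Z)/(4 + Z)
V(z, b) = (-6 + b)/(3 + b) (V(z, b) = (b - 6)/(b + 3) = (-6 + b)/(3 + b))
V(6 - 1*3, r(y(1, 3)))*(71 + 124) = ((-6 + (1 + 7)/(4 + 7))/(3 + (1 + 7)/(4 + 7)))*(71 + 124) = ((-6 + 8/11)/(3 + 8/11))*195 = (-58/11/(41/11))*195 = ((11/41)*(-58/11))*195 = -58/41*195 = -11310/41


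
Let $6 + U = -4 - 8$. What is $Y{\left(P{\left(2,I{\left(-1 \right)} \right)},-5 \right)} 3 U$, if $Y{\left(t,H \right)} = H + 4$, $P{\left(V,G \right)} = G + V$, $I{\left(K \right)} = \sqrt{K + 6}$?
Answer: $54$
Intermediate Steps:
$I{\left(K \right)} = \sqrt{6 + K}$
$Y{\left(t,H \right)} = 4 + H$
$U = -18$ ($U = -6 - 12 = -18$)
$Y{\left(P{\left(2,I{\left(-1 \right)} \right)},-5 \right)} 3 U = \left(4 - 5\right) 3 \left(-18\right) = \left(-1\right) 3 \left(-18\right) = \left(-3\right) \left(-18\right) = 54$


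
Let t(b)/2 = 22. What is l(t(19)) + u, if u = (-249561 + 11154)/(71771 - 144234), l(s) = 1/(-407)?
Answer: 96959186/29492441 ≈ 3.2876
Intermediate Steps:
t(b) = 44 (t(b) = 2*22 = 44)
l(s) = -1/407
u = 238407/72463 (u = -238407/(-72463) = -238407*(-1/72463) = 238407/72463 ≈ 3.2901)
l(t(19)) + u = -1/407 + 238407/72463 = 96959186/29492441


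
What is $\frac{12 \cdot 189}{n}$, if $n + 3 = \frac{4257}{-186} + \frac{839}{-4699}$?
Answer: $- \frac{660754584}{7593913} \approx -87.011$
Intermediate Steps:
$n = - \frac{7593913}{291338}$ ($n = -3 + \left(\frac{4257}{-186} + \frac{839}{-4699}\right) = -3 + \left(4257 \left(- \frac{1}{186}\right) + 839 \left(- \frac{1}{4699}\right)\right) = -3 - \frac{6719899}{291338} = - \frac{7593913}{291338} \approx -26.066$)
$\frac{12 \cdot 189}{n} = \frac{12 \cdot 189}{- \frac{7593913}{291338}} = 2268 \left(- \frac{291338}{7593913}\right) = - \frac{660754584}{7593913}$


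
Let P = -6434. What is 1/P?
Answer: -1/6434 ≈ -0.00015542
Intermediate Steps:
1/P = 1/(-6434) = -1/6434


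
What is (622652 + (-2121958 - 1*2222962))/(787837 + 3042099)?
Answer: -84597/87044 ≈ -0.97189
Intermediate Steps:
(622652 + (-2121958 - 1*2222962))/(787837 + 3042099) = (622652 + (-2121958 - 2222962))/3829936 = (622652 - 4344920)*(1/3829936) = -3722268*1/3829936 = -84597/87044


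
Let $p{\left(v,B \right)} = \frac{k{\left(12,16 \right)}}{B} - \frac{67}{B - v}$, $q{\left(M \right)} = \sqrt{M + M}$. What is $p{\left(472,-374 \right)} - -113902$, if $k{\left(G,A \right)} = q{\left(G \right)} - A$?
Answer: $\frac{18019543501}{158202} - \frac{\sqrt{6}}{187} \approx 1.139 \cdot 10^{5}$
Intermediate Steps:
$q{\left(M \right)} = \sqrt{2} \sqrt{M}$ ($q{\left(M \right)} = \sqrt{2 M} = \sqrt{2} \sqrt{M}$)
$k{\left(G,A \right)} = - A + \sqrt{2} \sqrt{G}$ ($k{\left(G,A \right)} = \sqrt{2} \sqrt{G} - A = - A + \sqrt{2} \sqrt{G}$)
$p{\left(v,B \right)} = - \frac{67}{B - v} + \frac{-16 + 2 \sqrt{6}}{B}$ ($p{\left(v,B \right)} = \frac{\left(-1\right) 16 + \sqrt{2} \sqrt{12}}{B} - \frac{67}{B - v} = \frac{-16 + \sqrt{2} \cdot 2 \sqrt{3}}{B} - \frac{67}{B - v} = \frac{-16 + 2 \sqrt{6}}{B} - \frac{67}{B - v} = - \frac{67}{B - v} + \frac{-16 + 2 \sqrt{6}}{B}$)
$p{\left(472,-374 \right)} - -113902 = \frac{\left(-67\right) \left(-374\right) - - 748 \left(8 - \sqrt{6}\right) + 2 \cdot 472 \left(8 - \sqrt{6}\right)}{\left(-374\right) \left(-374 - 472\right)} - -113902 = - \frac{25058 + \left(5984 - 748 \sqrt{6}\right) + \left(7552 - 944 \sqrt{6}\right)}{374 \left(-374 - 472\right)} + 113902 = - \frac{38594 - 1692 \sqrt{6}}{374 \left(-846\right)} + 113902 = \left(- \frac{1}{374}\right) \left(- \frac{1}{846}\right) \left(38594 - 1692 \sqrt{6}\right) + 113902 = \left(\frac{19297}{158202} - \frac{\sqrt{6}}{187}\right) + 113902 = \frac{18019543501}{158202} - \frac{\sqrt{6}}{187}$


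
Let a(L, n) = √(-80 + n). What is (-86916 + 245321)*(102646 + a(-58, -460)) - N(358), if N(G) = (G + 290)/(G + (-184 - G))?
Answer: 373971711571/23 + 950430*I*√15 ≈ 1.626e+10 + 3.681e+6*I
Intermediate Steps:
N(G) = -145/92 - G/184 (N(G) = (290 + G)/(-184) = (290 + G)*(-1/184) = -145/92 - G/184)
(-86916 + 245321)*(102646 + a(-58, -460)) - N(358) = (-86916 + 245321)*(102646 + √(-80 - 460)) - (-145/92 - 1/184*358) = 158405*(102646 + √(-540)) - (-145/92 - 179/92) = 158405*(102646 + 6*I*√15) - 1*(-81/23) = (16259639630 + 950430*I*√15) + 81/23 = 373971711571/23 + 950430*I*√15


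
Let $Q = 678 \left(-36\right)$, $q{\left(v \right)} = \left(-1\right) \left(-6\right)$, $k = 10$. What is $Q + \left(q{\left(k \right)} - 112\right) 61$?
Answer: $-30874$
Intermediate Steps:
$q{\left(v \right)} = 6$
$Q = -24408$
$Q + \left(q{\left(k \right)} - 112\right) 61 = -24408 + \left(6 - 112\right) 61 = -24408 - 6466 = -30874$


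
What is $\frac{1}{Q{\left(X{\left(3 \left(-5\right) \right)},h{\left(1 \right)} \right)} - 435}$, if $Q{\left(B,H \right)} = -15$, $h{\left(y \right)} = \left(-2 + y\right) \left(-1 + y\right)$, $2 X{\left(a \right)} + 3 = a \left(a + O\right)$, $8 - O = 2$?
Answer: $- \frac{1}{450} \approx -0.0022222$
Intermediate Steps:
$O = 6$ ($O = 8 - 2 = 6$)
$X{\left(a \right)} = - \frac{3}{2} + \frac{a \left(6 + a\right)}{2}$ ($X{\left(a \right)} = - \frac{3}{2} + \frac{a \left(a + 6\right)}{2} = - \frac{3}{2} + \frac{a \left(6 + a\right)}{2}$)
$h{\left(y \right)} = \left(-1 + y\right) \left(-2 + y\right)$
$\frac{1}{Q{\left(X{\left(3 \left(-5\right) \right)},h{\left(1 \right)} \right)} - 435} = \frac{1}{-15 - 435} = \frac{1}{-450} = - \frac{1}{450}$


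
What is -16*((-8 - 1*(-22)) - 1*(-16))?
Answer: -480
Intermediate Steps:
-16*((-8 - 1*(-22)) - 1*(-16)) = -16*((-8 + 22) + 16) = -16*(14 + 16) = -16*30 = -480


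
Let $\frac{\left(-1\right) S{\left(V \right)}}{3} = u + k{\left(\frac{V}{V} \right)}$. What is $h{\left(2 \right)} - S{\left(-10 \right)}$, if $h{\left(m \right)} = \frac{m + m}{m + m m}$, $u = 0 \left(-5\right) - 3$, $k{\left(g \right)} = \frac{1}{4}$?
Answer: $- \frac{91}{12} \approx -7.5833$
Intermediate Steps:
$k{\left(g \right)} = \frac{1}{4}$
$u = -3$ ($u = 0 - 3 = -3$)
$S{\left(V \right)} = \frac{33}{4}$ ($S{\left(V \right)} = - 3 \left(-3 + \frac{1}{4}\right) = \left(-3\right) \left(- \frac{11}{4}\right) = \frac{33}{4}$)
$h{\left(m \right)} = \frac{2 m}{m + m^{2}}$
$h{\left(2 \right)} - S{\left(-10 \right)} = \frac{2}{1 + 2} - \frac{33}{4} = \frac{2}{3} - \frac{33}{4} = - \frac{91}{12}$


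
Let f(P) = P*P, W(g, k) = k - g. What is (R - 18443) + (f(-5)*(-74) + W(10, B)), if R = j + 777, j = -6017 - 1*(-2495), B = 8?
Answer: -23040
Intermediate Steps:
j = -3522 (j = -6017 + 2495 = -3522)
f(P) = P²
R = -2745 (R = -3522 + 777 = -2745)
(R - 18443) + (f(-5)*(-74) + W(10, B)) = (-2745 - 18443) + ((-5)²*(-74) + (8 - 1*10)) = -21188 + (25*(-74) + (8 - 10)) = -21188 + (-1850 - 2) = -21188 - 1852 = -23040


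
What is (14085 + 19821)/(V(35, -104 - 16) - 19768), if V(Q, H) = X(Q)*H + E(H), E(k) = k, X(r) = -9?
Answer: -16953/9404 ≈ -1.8027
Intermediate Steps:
V(Q, H) = -8*H (V(Q, H) = -9*H + H = -8*H)
(14085 + 19821)/(V(35, -104 - 16) - 19768) = (14085 + 19821)/(-8*(-104 - 16) - 19768) = 33906/(-8*(-120) - 19768) = 33906/(960 - 19768) = 33906/(-18808) = 33906*(-1/18808) = -16953/9404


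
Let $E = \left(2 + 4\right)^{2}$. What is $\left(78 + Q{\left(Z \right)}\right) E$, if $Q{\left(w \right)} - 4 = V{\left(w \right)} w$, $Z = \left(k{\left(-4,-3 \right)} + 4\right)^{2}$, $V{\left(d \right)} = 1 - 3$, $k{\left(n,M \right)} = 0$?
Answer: $1800$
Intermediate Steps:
$V{\left(d \right)} = -2$
$Z = 16$ ($Z = \left(0 + 4\right)^{2} = 4^{2} = 16$)
$Q{\left(w \right)} = 4 - 2 w$
$E = 36$ ($E = 6^{2} = 36$)
$\left(78 + Q{\left(Z \right)}\right) E = \left(78 + \left(4 - 32\right)\right) 36 = \left(78 - 28\right) 36 = 50 \cdot 36 = 1800$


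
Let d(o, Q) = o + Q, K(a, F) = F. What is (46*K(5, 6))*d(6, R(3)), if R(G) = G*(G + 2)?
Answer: 5796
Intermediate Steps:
R(G) = G*(2 + G)
d(o, Q) = Q + o
(46*K(5, 6))*d(6, R(3)) = (46*6)*(3*(2 + 3) + 6) = 276*(3*5 + 6) = 276*(15 + 6) = 276*21 = 5796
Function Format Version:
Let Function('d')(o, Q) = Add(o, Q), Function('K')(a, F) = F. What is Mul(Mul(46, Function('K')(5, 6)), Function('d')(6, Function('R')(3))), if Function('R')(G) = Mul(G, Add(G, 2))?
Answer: 5796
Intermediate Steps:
Function('R')(G) = Mul(G, Add(2, G))
Function('d')(o, Q) = Add(Q, o)
Mul(Mul(46, Function('K')(5, 6)), Function('d')(6, Function('R')(3))) = Mul(Mul(46, 6), Add(Mul(3, Add(2, 3)), 6)) = Mul(276, Add(Mul(3, 5), 6)) = Mul(276, Add(15, 6)) = Mul(276, 21) = 5796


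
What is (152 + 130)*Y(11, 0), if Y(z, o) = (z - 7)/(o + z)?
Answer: 1128/11 ≈ 102.55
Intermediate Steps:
Y(z, o) = (-7 + z)/(o + z)
(152 + 130)*Y(11, 0) = (152 + 130)*((-7 + 11)/(0 + 11)) = 282*(4/11) = 1128/11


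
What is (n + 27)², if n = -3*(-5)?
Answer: 1764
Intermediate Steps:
n = 15
(n + 27)² = (15 + 27)² = 42² = 1764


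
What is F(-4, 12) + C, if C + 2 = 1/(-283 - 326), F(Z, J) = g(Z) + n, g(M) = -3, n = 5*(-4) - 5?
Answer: -18271/609 ≈ -30.002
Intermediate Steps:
n = -25 (n = -20 - 5 = -25)
F(Z, J) = -28 (F(Z, J) = -3 - 25 = -28)
C = -1219/609 (C = -2 + 1/(-283 - 326) = -2 + 1/(-609) = -2 - 1/609 = -1219/609 ≈ -2.0016)
F(-4, 12) + C = -28 - 1219/609 = -18271/609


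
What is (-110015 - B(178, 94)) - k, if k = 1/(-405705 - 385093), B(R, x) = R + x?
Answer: -87214739025/790798 ≈ -1.1029e+5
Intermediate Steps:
k = -1/790798 (k = 1/(-790798) = -1/790798 ≈ -1.2645e-6)
(-110015 - B(178, 94)) - k = (-110015 - (178 + 94)) - 1*(-1/790798) = (-110015 - 1*272) + 1/790798 = (-110015 - 272) + 1/790798 = -110287 + 1/790798 = -87214739025/790798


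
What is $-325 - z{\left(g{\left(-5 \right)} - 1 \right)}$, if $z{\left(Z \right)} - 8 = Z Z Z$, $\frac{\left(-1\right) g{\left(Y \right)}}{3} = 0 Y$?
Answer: $-332$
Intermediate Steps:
$g{\left(Y \right)} = 0$ ($g{\left(Y \right)} = - 3 \cdot 0 Y = \left(-3\right) 0 = 0$)
$z{\left(Z \right)} = 8 + Z^{3}$ ($z{\left(Z \right)} = 8 + Z Z Z = 8 + Z^{2} Z = 8 + Z^{3}$)
$-325 - z{\left(g{\left(-5 \right)} - 1 \right)} = -325 - \left(8 + \left(0 - 1\right)^{3}\right) = -325 - \left(8 + \left(-1\right)^{3}\right) = -325 - \left(8 - 1\right) = -325 - 7 = -332$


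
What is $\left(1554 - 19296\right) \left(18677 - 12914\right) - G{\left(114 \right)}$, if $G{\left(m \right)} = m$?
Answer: $-102247260$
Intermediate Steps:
$\left(1554 - 19296\right) \left(18677 - 12914\right) - G{\left(114 \right)} = \left(1554 - 19296\right) \left(18677 - 12914\right) - 114 = \left(-17742\right) 5763 - 114 = -102247146 - 114 = -102247260$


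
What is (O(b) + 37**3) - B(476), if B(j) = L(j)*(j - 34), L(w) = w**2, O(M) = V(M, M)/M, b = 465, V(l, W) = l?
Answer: -100095938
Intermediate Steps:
O(M) = 1 (O(M) = M/M = 1)
B(j) = j**2*(-34 + j) (B(j) = j**2*(j - 34) = j**2*(-34 + j))
(O(b) + 37**3) - B(476) = (1 + 37**3) - 476**2*(-34 + 476) = (1 + 50653) - 226576*442 = 50654 - 1*100146592 = 50654 - 100146592 = -100095938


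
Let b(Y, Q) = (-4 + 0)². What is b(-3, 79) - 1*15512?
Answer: -15496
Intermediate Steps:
b(Y, Q) = 16 (b(Y, Q) = (-4)² = 16)
b(-3, 79) - 1*15512 = 16 - 1*15512 = 16 - 15512 = -15496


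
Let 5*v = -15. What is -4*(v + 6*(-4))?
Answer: 108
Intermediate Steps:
v = -3 (v = (1/5)*(-15) = -3)
-4*(v + 6*(-4)) = -4*(-3 + 6*(-4)) = -4*(-3 - 24) = -4*(-27) = 108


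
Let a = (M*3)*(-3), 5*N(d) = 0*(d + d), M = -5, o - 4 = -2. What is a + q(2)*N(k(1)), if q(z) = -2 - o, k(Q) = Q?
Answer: 45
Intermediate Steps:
o = 2 (o = 4 - 2 = 2)
q(z) = -4 (q(z) = -2 - 1*2 = -2 - 2 = -4)
N(d) = 0 (N(d) = (0*(d + d))/5 = (0*(2*d))/5 = (⅕)*0 = 0)
a = 45 (a = -5*3*(-3) = -15*(-3) = 45)
a + q(2)*N(k(1)) = 45 - 4*0 = 45 + 0 = 45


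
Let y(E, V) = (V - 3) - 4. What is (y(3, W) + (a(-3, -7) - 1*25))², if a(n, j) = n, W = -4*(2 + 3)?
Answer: 3025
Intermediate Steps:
W = -20 (W = -4*5 = -20)
y(E, V) = -7 + V (y(E, V) = (-3 + V) - 4 = -7 + V)
(y(3, W) + (a(-3, -7) - 1*25))² = ((-7 - 20) + (-3 - 1*25))² = (-27 + (-3 - 25))² = (-27 - 28)² = (-55)² = 3025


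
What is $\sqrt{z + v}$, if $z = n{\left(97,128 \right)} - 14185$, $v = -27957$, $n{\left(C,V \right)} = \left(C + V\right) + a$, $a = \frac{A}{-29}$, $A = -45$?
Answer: $\frac{2 i \sqrt{8812723}}{29} \approx 204.73 i$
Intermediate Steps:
$a = \frac{45}{29}$ ($a = - \frac{45}{-29} = \left(-45\right) \left(- \frac{1}{29}\right) = \frac{45}{29} \approx 1.5517$)
$n{\left(C,V \right)} = \frac{45}{29} + C + V$ ($n{\left(C,V \right)} = \left(C + V\right) + \frac{45}{29} = \frac{45}{29} + C + V$)
$z = - \frac{404795}{29}$ ($z = \left(\frac{45}{29} + 97 + 128\right) - 14185 = \frac{6570}{29} - 14185 = - \frac{404795}{29} \approx -13958.0$)
$\sqrt{z + v} = \sqrt{- \frac{404795}{29} - 27957} = \sqrt{- \frac{1215548}{29}} = \frac{2 i \sqrt{8812723}}{29}$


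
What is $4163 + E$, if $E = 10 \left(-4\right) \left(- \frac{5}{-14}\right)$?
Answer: $\frac{29041}{7} \approx 4148.7$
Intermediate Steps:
$E = - \frac{100}{7}$ ($E = - 40 \left(\left(-5\right) \left(- \frac{1}{14}\right)\right) = \left(-40\right) \frac{5}{14} = - \frac{100}{7} \approx -14.286$)
$4163 + E = 4163 - \frac{100}{7} = \frac{29041}{7}$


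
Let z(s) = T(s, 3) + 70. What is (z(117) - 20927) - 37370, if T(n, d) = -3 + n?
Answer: -58113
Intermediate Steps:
z(s) = 67 + s (z(s) = (-3 + s) + 70 = 67 + s)
(z(117) - 20927) - 37370 = ((67 + 117) - 20927) - 37370 = (184 - 20927) - 37370 = -20743 - 37370 = -58113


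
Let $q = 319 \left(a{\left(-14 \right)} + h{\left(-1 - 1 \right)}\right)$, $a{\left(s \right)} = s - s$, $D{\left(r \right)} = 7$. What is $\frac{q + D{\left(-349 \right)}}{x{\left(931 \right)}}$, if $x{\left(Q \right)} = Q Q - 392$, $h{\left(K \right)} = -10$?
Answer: $- \frac{3183}{866369} \approx -0.003674$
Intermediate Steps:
$a{\left(s \right)} = 0$
$q = -3190$ ($q = 319 \left(0 - 10\right) = 319 \left(-10\right) = -3190$)
$x{\left(Q \right)} = -392 + Q^{2}$ ($x{\left(Q \right)} = Q^{2} - 392 = -392 + Q^{2}$)
$\frac{q + D{\left(-349 \right)}}{x{\left(931 \right)}} = \frac{-3190 + 7}{-392 + 931^{2}} = - \frac{3183}{-392 + 866761} = - \frac{3183}{866369}$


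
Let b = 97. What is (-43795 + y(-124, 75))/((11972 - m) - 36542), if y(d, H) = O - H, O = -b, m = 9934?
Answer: 43967/34504 ≈ 1.2743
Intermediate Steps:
O = -97 (O = -1*97 = -97)
y(d, H) = -97 - H
(-43795 + y(-124, 75))/((11972 - m) - 36542) = (-43795 + (-97 - 1*75))/((11972 - 1*9934) - 36542) = (-43795 + (-97 - 75))/((11972 - 9934) - 36542) = (-43795 - 172)/(2038 - 36542) = -43967/(-34504) = -43967*(-1/34504) = 43967/34504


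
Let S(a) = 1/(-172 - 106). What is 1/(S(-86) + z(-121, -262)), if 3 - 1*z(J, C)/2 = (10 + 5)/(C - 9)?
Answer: 75338/460097 ≈ 0.16374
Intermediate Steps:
z(J, C) = 6 - 30/(-9 + C) (z(J, C) = 6 - 2*(10 + 5)/(C - 9) = 6 - 30/(-9 + C))
S(a) = -1/278 (S(a) = 1/(-278) = -1/278)
1/(S(-86) + z(-121, -262)) = 1/(-1/278 + 6*(-14 - 262)/(-9 - 262)) = 1/(-1/278 + 6*(-276)/(-271)) = 1/(-1/278 + 6*(-1/271)*(-276)) = 1/(-1/278 + 1656/271) = 1/(460097/75338) = 75338/460097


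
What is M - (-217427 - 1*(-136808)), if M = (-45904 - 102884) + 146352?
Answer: 78183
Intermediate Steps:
M = -2436 (M = -148788 + 146352 = -2436)
M - (-217427 - 1*(-136808)) = -2436 - (-217427 - 1*(-136808)) = -2436 - (-217427 + 136808) = -2436 - 1*(-80619) = -2436 + 80619 = 78183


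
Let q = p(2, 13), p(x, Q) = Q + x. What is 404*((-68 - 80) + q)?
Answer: -53732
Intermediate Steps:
q = 15 (q = 13 + 2 = 15)
404*((-68 - 80) + q) = 404*((-68 - 80) + 15) = 404*(-148 + 15) = 404*(-133) = -53732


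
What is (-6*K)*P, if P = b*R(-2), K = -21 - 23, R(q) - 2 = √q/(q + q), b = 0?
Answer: 0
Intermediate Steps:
R(q) = 2 + 1/(2*√q) (R(q) = 2 + √q/(q + q) = 2 + √q/((2*q)) = 2 + (1/(2*q))*√q = 2 + 1/(2*√q))
K = -44
P = 0 (P = 0*(2 + 1/(2*√(-2))) = 0*(2 + (-I*√2/2)/2) = 0*(2 - I*√2/4) = 0)
(-6*K)*P = -6*(-44)*0 = 264*0 = 0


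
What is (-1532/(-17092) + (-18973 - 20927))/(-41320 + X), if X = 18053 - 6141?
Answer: 170492317/125660384 ≈ 1.3568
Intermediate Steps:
X = 11912
(-1532/(-17092) + (-18973 - 20927))/(-41320 + X) = (-1532/(-17092) + (-18973 - 20927))/(-41320 + 11912) = (-1532*(-1/17092) - 39900)/(-29408) = (383/4273 - 39900)*(-1/29408) = -170492317/4273*(-1/29408) = 170492317/125660384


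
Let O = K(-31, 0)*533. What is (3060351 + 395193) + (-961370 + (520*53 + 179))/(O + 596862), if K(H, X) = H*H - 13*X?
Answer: 3832456528169/1109075 ≈ 3.4555e+6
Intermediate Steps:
K(H, X) = H² - 13*X
O = 512213 (O = ((-31)² - 13*0)*533 = (961 + 0)*533 = 961*533 = 512213)
(3060351 + 395193) + (-961370 + (520*53 + 179))/(O + 596862) = (3060351 + 395193) + (-961370 + (520*53 + 179))/(512213 + 596862) = 3455544 + (-961370 + (27560 + 179))/1109075 = 3455544 + (-961370 + 27739)*(1/1109075) = 3455544 - 933631*1/1109075 = 3455544 - 933631/1109075 = 3832456528169/1109075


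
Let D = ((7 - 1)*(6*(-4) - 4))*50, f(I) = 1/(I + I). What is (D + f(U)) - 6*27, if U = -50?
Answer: -856201/100 ≈ -8562.0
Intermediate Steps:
f(I) = 1/(2*I)
D = -8400 (D = (6*(-24 - 4))*50 = (6*(-28))*50 = -168*50 = -8400)
(D + f(U)) - 6*27 = (-8400 + (1/2)/(-50)) - 6*27 = (-8400 + (1/2)*(-1/50)) - 162 = (-8400 - 1/100) - 162 = -840001/100 - 162 = -856201/100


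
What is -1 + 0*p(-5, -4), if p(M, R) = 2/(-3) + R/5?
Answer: -1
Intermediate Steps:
p(M, R) = -⅔ + R/5 (p(M, R) = 2*(-⅓) + R*(⅕) = -⅔ + R/5)
-1 + 0*p(-5, -4) = -1 + 0*(-⅔ + (⅕)*(-4)) = -1 + 0*(-⅔ - ⅘) = -1 + 0*(-22/15) = -1 + 0 = -1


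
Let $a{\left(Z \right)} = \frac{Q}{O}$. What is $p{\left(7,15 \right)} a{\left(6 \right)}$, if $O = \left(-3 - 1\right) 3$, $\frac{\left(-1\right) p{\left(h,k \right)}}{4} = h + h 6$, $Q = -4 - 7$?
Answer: $- \frac{539}{3} \approx -179.67$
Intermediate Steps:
$Q = -11$ ($Q = -4 - 7 = -11$)
$p{\left(h,k \right)} = - 28 h$ ($p{\left(h,k \right)} = - 4 \left(h + h 6\right) = - 4 \left(h + 6 h\right) = - 4 \cdot 7 h = - 28 h$)
$O = -12$ ($O = \left(-4\right) 3 = -12$)
$a{\left(Z \right)} = \frac{11}{12}$ ($a{\left(Z \right)} = - \frac{11}{-12} = \left(-11\right) \left(- \frac{1}{12}\right) = \frac{11}{12}$)
$p{\left(7,15 \right)} a{\left(6 \right)} = \left(-28\right) 7 \cdot \frac{11}{12} = \left(-196\right) \frac{11}{12} = - \frac{539}{3}$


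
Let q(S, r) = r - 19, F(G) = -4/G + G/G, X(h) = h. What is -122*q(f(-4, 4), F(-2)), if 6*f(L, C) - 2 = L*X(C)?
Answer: 1952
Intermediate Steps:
F(G) = 1 - 4/G (F(G) = -4/G + 1 = 1 - 4/G)
f(L, C) = ⅓ + C*L/6 (f(L, C) = ⅓ + (L*C)/6 = ⅓ + (C*L)/6 = ⅓ + C*L/6)
q(S, r) = -19 + r
-122*q(f(-4, 4), F(-2)) = -122*(-19 + (-4 - 2)/(-2)) = -122*(-19 - ½*(-6)) = -122*(-19 + 3) = -122*(-16) = 1952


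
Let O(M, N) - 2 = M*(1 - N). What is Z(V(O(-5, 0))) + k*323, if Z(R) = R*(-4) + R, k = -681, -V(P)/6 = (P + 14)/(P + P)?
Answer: -219996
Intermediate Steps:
O(M, N) = 2 + M*(1 - N)
V(P) = -3*(14 + P)/P (V(P) = -6*(P + 14)/(P + P) = -6*(14 + P)/(2*P) = -6*(14 + P)*1/(2*P) = -3*(14 + P)/P)
Z(R) = -3*R (Z(R) = -4*R + R = -3*R)
Z(V(O(-5, 0))) + k*323 = -3*(-3 - 42/(2 - 5 - 1*(-5)*0)) - 681*323 = -3*(-3 - 42/(2 - 5 + 0)) - 219963 = -3*(-3 - 42/(-3)) - 219963 = -3*(-3 - 42*(-⅓)) - 219963 = -3*(-3 + 14) - 219963 = -3*11 - 219963 = -33 - 219963 = -219996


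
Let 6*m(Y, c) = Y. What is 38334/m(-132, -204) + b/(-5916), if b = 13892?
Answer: -28386196/16269 ≈ -1744.8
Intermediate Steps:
m(Y, c) = Y/6
38334/m(-132, -204) + b/(-5916) = 38334/(((⅙)*(-132))) + 13892/(-5916) = 38334/(-22) + 13892*(-1/5916) = 38334*(-1/22) - 3473/1479 = -19167/11 - 3473/1479 = -28386196/16269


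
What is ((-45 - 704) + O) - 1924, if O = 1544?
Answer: -1129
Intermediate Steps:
((-45 - 704) + O) - 1924 = ((-45 - 704) + 1544) - 1924 = (-749 + 1544) - 1924 = 795 - 1924 = -1129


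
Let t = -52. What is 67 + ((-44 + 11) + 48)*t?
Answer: -713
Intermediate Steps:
67 + ((-44 + 11) + 48)*t = 67 + ((-44 + 11) + 48)*(-52) = 67 + (-33 + 48)*(-52) = 67 + 15*(-52) = 67 - 780 = -713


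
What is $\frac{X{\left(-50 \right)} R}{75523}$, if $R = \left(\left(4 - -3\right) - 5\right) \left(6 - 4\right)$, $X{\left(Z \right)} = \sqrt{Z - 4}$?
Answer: $\frac{12 i \sqrt{6}}{75523} \approx 0.0003892 i$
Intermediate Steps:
$X{\left(Z \right)} = \sqrt{-4 + Z}$
$R = 4$ ($R = \left(\left(4 + 3\right) - 5\right) 2 = \left(7 - 5\right) 2 = 2 \cdot 2 = 4$)
$\frac{X{\left(-50 \right)} R}{75523} = \frac{\sqrt{-4 - 50} \cdot 4}{75523} = \sqrt{-54} \cdot 4 \cdot \frac{1}{75523} = 3 i \sqrt{6} \cdot 4 \cdot \frac{1}{75523} = 12 i \sqrt{6} \cdot \frac{1}{75523} = \frac{12 i \sqrt{6}}{75523}$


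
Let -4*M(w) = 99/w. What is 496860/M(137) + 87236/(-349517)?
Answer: -31722081914708/11534061 ≈ -2.7503e+6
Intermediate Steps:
M(w) = -99/(4*w)
496860/M(137) + 87236/(-349517) = 496860/((-99/4/137)) + 87236/(-349517) = 496860/((-99/4*1/137)) + 87236*(-1/349517) = 496860/(-99/548) - 87236/349517 = 496860*(-548/99) - 87236/349517 = -90759760/33 - 87236/349517 = -31722081914708/11534061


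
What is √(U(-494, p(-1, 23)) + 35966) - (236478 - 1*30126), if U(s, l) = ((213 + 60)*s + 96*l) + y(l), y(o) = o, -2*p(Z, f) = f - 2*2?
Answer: -206352 + I*√399270/2 ≈ -2.0635e+5 + 315.94*I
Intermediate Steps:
p(Z, f) = 2 - f/2 (p(Z, f) = -(f - 2*2)/2 = -(f - 4)/2 = -(-4 + f)/2 = 2 - f/2)
U(s, l) = 97*l + 273*s (U(s, l) = ((213 + 60)*s + 96*l) + l = (273*s + 96*l) + l = (96*l + 273*s) + l = 97*l + 273*s)
√(U(-494, p(-1, 23)) + 35966) - (236478 - 1*30126) = √((97*(2 - ½*23) + 273*(-494)) + 35966) - (236478 - 1*30126) = √((97*(2 - 23/2) - 134862) + 35966) - (236478 - 30126) = √((97*(-19/2) - 134862) + 35966) - 1*206352 = √((-1843/2 - 134862) + 35966) - 206352 = √(-271567/2 + 35966) - 206352 = √(-199635/2) - 206352 = I*√399270/2 - 206352 = -206352 + I*√399270/2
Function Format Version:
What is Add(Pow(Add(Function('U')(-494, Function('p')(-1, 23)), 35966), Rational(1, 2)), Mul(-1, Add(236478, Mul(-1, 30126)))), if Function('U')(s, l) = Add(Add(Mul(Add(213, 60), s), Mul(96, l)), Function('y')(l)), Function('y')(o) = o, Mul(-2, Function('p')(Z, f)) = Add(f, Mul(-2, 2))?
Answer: Add(-206352, Mul(Rational(1, 2), I, Pow(399270, Rational(1, 2)))) ≈ Add(-2.0635e+5, Mul(315.94, I))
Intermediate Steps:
Function('p')(Z, f) = Add(2, Mul(Rational(-1, 2), f)) (Function('p')(Z, f) = Mul(Rational(-1, 2), Add(f, Mul(-2, 2))) = Mul(Rational(-1, 2), Add(f, -4)) = Mul(Rational(-1, 2), Add(-4, f)) = Add(2, Mul(Rational(-1, 2), f)))
Function('U')(s, l) = Add(Mul(97, l), Mul(273, s)) (Function('U')(s, l) = Add(Add(Mul(Add(213, 60), s), Mul(96, l)), l) = Add(Add(Mul(273, s), Mul(96, l)), l) = Add(Add(Mul(96, l), Mul(273, s)), l) = Add(Mul(97, l), Mul(273, s)))
Add(Pow(Add(Function('U')(-494, Function('p')(-1, 23)), 35966), Rational(1, 2)), Mul(-1, Add(236478, Mul(-1, 30126)))) = Add(Pow(Add(Add(Mul(97, Add(2, Mul(Rational(-1, 2), 23))), Mul(273, -494)), 35966), Rational(1, 2)), Mul(-1, Add(236478, Mul(-1, 30126)))) = Add(Pow(Add(Add(Mul(97, Add(2, Rational(-23, 2))), -134862), 35966), Rational(1, 2)), Mul(-1, Add(236478, -30126))) = Add(Pow(Add(Add(Mul(97, Rational(-19, 2)), -134862), 35966), Rational(1, 2)), Mul(-1, 206352)) = Add(Pow(Add(Add(Rational(-1843, 2), -134862), 35966), Rational(1, 2)), -206352) = Add(Pow(Add(Rational(-271567, 2), 35966), Rational(1, 2)), -206352) = Add(Pow(Rational(-199635, 2), Rational(1, 2)), -206352) = Add(Mul(Rational(1, 2), I, Pow(399270, Rational(1, 2))), -206352) = Add(-206352, Mul(Rational(1, 2), I, Pow(399270, Rational(1, 2))))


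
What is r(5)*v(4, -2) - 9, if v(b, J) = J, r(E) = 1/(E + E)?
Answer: -46/5 ≈ -9.2000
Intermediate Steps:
r(E) = 1/(2*E)
r(5)*v(4, -2) - 9 = ((1/2)/5)*(-2) - 9 = ((1/2)*(1/5))*(-2) - 9 = (1/10)*(-2) - 9 = -1/5 - 9 = -46/5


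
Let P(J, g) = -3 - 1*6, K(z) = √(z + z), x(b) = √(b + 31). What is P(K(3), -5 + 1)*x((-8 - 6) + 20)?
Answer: -9*√37 ≈ -54.745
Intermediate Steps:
x(b) = √(31 + b)
K(z) = √2*√z (K(z) = √(2*z) = √2*√z)
P(J, g) = -9 (P(J, g) = -3 - 6 = -9)
P(K(3), -5 + 1)*x((-8 - 6) + 20) = -9*√(31 + ((-8 - 6) + 20)) = -9*√(31 + (-14 + 20)) = -9*√(31 + 6) = -9*√37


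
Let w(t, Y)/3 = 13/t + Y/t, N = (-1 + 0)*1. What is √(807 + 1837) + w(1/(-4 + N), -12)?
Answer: -15 + 2*√661 ≈ 36.420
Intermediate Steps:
N = -1 (N = -1*1 = -1)
w(t, Y) = 39/t + 3*Y/t (w(t, Y) = 3*(13/t + Y/t) = 39/t + 3*Y/t)
√(807 + 1837) + w(1/(-4 + N), -12) = √(807 + 1837) + 3*(13 - 12)/(1/(-4 - 1)) = √2644 + 3*1/1/(-5) = 2*√661 + 3*1/(-⅕) = 2*√661 + 3*(-5)*1 = 2*√661 - 15 = -15 + 2*√661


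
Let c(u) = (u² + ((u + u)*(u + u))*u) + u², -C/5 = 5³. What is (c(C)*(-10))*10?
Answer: 97578125000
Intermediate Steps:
C = -625 (C = -5*5³ = -5*125 = -625)
c(u) = 2*u² + 4*u³ (c(u) = (u² + ((2*u)*(2*u))*u) + u² = (u² + (4*u²)*u) + u² = (u² + 4*u³) + u² = 2*u² + 4*u³)
(c(C)*(-10))*10 = (((-625)²*(2 + 4*(-625)))*(-10))*10 = ((390625*(2 - 2500))*(-10))*10 = ((390625*(-2498))*(-10))*10 = -975781250*(-10)*10 = 9757812500*10 = 97578125000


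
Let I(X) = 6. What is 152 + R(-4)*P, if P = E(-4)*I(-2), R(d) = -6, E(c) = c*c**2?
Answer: 2456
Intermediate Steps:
E(c) = c**3
P = -384 (P = (-4)**3*6 = -64*6 = -384)
152 + R(-4)*P = 152 - 6*(-384) = 152 + 2304 = 2456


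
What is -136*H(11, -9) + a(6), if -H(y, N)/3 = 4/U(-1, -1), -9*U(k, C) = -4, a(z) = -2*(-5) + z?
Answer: 3688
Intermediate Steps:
a(z) = 10 + z
U(k, C) = 4/9 (U(k, C) = -⅑*(-4) = 4/9)
H(y, N) = -27 (H(y, N) = -12/4/9 = -12*9/4 = -3*9 = -27)
-136*H(11, -9) + a(6) = -136*(-27) + (10 + 6) = 3672 + 16 = 3688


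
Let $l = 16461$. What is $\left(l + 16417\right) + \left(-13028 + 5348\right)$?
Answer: $25198$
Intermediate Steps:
$\left(l + 16417\right) + \left(-13028 + 5348\right) = \left(16461 + 16417\right) + \left(-13028 + 5348\right) = 32878 - 7680 = 25198$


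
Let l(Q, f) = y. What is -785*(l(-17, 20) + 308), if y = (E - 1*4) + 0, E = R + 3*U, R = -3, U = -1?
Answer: -233930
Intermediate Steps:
E = -6 (E = -3 + 3*(-1) = -3 - 3 = -6)
y = -10 (y = (-6 - 1*4) + 0 = (-6 - 4) + 0 = -10 + 0 = -10)
l(Q, f) = -10
-785*(l(-17, 20) + 308) = -785*(-10 + 308) = -785*298 = -233930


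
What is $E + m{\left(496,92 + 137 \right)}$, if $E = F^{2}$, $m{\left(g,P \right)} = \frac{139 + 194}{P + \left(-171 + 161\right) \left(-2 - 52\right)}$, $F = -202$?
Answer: $\frac{31378609}{769} \approx 40804.0$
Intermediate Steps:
$m{\left(g,P \right)} = \frac{333}{540 + P}$ ($m{\left(g,P \right)} = \frac{333}{P - -540} = \frac{333}{P + 540} = \frac{333}{540 + P}$)
$E = 40804$ ($E = \left(-202\right)^{2} = 40804$)
$E + m{\left(496,92 + 137 \right)} = 40804 + \frac{333}{540 + \left(92 + 137\right)} = 40804 + \frac{333}{540 + 229} = 40804 + \frac{333}{769} = \frac{31378609}{769}$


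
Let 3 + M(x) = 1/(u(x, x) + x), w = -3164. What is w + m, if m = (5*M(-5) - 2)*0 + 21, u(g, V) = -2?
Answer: -3143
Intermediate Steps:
M(x) = -3 + 1/(-2 + x)
m = 21 (m = (5*((7 - 3*(-5))/(-2 - 5)) - 2)*0 + 21 = (5*((7 + 15)/(-7)) - 2)*0 + 21 = (5*(-⅐*22) - 2)*0 + 21 = (5*(-22/7) - 2)*0 + 21 = (-110/7 - 2)*0 + 21 = -124/7*0 + 21 = 0 + 21 = 21)
w + m = -3164 + 21 = -3143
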